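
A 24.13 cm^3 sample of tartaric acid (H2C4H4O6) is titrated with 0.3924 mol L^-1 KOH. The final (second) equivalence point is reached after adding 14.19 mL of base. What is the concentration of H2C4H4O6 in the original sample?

0.115 M

n(KOH) = 0.3924 x 0.01419 = 0.005568 mol.
At the final (second) equivalence point, 2 mol OH^- react per mol H2C4H4O6, so n(H2C4H4O6) = 0.005568 / 2 = 0.002784 mol.
[H2C4H4O6] = 0.002784 / 0.02413 L = 0.115 M.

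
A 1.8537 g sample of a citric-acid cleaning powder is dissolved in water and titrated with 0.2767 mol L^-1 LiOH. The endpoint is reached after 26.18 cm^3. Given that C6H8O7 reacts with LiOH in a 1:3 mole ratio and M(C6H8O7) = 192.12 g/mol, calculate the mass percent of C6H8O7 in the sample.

25.0%

n(LiOH) = 0.2767 x 0.02618 = 0.007244 mol.
n(C6H8O7) = 0.007244 / 3 = 0.002415 mol.
mass of C6H8O7 = 0.002415 x 192.12 = 0.4639 g.
% purity = 0.4639 / 1.8537 x 100 = 25.0%.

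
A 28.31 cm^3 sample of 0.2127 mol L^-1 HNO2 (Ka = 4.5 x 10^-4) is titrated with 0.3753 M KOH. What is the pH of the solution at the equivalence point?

n(HNO2) = 0.2127 x 0.02831 = 0.006022 mol; V(KOH) at equivalence = 0.006022/0.3753 = 0.01604 L.
At equivalence all the acid is converted to NO2-; total volume = 0.02831 + 0.01604 = 0.04435 L, so [NO2-] = 0.006022/0.04435 = 0.1358 M.
Kb = Kw/Ka = 1.0e-14 / 4.5 x 10^-4 = 2.22e-11.
[OH^-] = sqrt(Kb x [NO2-]) = sqrt(2.22e-11 x 0.1358) = 1.74e-6 M.
pOH = 5.76, so pH = 14.00 - 5.76 = 8.24.

8.24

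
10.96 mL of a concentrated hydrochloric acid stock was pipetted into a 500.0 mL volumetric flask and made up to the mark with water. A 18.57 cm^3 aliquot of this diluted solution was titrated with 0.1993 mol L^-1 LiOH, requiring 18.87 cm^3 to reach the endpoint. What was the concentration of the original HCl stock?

9.24 M

n(LiOH) = 0.1993 x 0.01887 = 0.003761 mol.
n(HCl) in the aliquot = 0.003761 mol.
[diluted HCl] = 0.003761 / 0.01857 = 0.2025 M.
Dilution factor = 500.0/10.96 = 45.62, so [stock] = 0.2025 x 45.62 = 9.24 M.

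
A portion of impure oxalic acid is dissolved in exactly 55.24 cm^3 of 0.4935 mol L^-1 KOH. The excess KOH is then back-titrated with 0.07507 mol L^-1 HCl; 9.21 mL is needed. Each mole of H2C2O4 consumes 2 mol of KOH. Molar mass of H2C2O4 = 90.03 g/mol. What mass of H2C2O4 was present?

1.20 g

Total n(KOH) added = 0.4935 x 0.05524 = 0.02726 mol.
n(HCl) used = 0.07507 x 0.009210 = 0.0006914 mol, which equals the excess n(KOH).
So n(KOH) consumed by the sample = 0.02726 - 0.0006914 = 0.02657 mol.
n(H2C2O4) = 0.02657 / 2 = 0.01328 mol.
mass = 0.01328 mol x 90.03 g/mol = 1.20 g.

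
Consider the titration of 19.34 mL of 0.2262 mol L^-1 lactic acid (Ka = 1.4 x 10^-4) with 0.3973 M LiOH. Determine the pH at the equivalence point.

8.51

n(HC3H5O3) = 0.2262 x 0.01934 = 0.004375 mol; V(LiOH) at equivalence = 0.004375/0.3973 = 0.01101 L.
At equivalence all the acid is converted to C3H5O3-; total volume = 0.01934 + 0.01101 = 0.03035 L, so [C3H5O3-] = 0.004375/0.03035 = 0.1441 M.
Kb = Kw/Ka = 1.0e-14 / 1.4 x 10^-4 = 7.14e-11.
[OH^-] = sqrt(Kb x [C3H5O3-]) = sqrt(7.14e-11 x 0.1441) = 3.21e-6 M.
pOH = 5.49, so pH = 14.00 - 5.49 = 8.51.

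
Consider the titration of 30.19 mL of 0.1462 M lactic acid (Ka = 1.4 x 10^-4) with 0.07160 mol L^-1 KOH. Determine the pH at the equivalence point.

8.27

n(HC3H5O3) = 0.1462 x 0.03019 = 0.004414 mol; V(KOH) at equivalence = 0.004414/0.07160 = 0.06164 L.
At equivalence all the acid is converted to C3H5O3-; total volume = 0.03019 + 0.06164 = 0.09183 L, so [C3H5O3-] = 0.004414/0.09183 = 0.04806 M.
Kb = Kw/Ka = 1.0e-14 / 1.4 x 10^-4 = 7.14e-11.
[OH^-] = sqrt(Kb x [C3H5O3-]) = sqrt(7.14e-11 x 0.04806) = 1.85e-6 M.
pOH = 5.73, so pH = 14.00 - 5.73 = 8.27.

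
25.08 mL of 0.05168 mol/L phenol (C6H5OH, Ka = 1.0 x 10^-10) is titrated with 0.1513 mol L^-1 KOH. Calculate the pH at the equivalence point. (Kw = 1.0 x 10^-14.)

n(C6H5OH) = 0.05168 x 0.02508 = 0.001296 mol; V(KOH) at equivalence = 0.001296/0.1513 = 0.008567 L.
At equivalence all the acid is converted to C6H5O-; total volume = 0.02508 + 0.008567 = 0.03365 L, so [C6H5O-] = 0.001296/0.03365 = 0.03852 M.
Kb = Kw/Ka = 1.0e-14 / 1.0 x 10^-10 = 0.000100.
[OH^-] = sqrt(Kb x [C6H5O-]) = sqrt(0.000100 x 0.03852) = 0.00196 M.
pOH = 2.71, so pH = 14.00 - 2.71 = 11.29.

11.29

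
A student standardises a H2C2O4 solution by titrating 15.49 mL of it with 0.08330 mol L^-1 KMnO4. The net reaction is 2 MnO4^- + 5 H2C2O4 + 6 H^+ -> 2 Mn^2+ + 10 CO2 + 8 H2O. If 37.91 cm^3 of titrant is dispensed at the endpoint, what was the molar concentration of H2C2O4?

n(KMnO4) = 0.08330 x 0.03791 = 0.003158 mol.
From the balanced equation, 2 mol KMnO4 reacts with 5 mol H2C2O4, so n(H2C2O4) = 0.003158 x 5/2 = 0.007895 mol.
[H2C2O4] = 0.007895 / 0.01549 L = 0.510 M.

0.510 M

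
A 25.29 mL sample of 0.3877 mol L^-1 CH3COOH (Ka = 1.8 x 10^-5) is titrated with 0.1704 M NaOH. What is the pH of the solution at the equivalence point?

8.91

n(CH3COOH) = 0.3877 x 0.02529 = 0.009805 mol; V(NaOH) at equivalence = 0.009805/0.1704 = 0.05754 L.
At equivalence all the acid is converted to CH3COO-; total volume = 0.02529 + 0.05754 = 0.08283 L, so [CH3COO-] = 0.009805/0.08283 = 0.1184 M.
Kb = Kw/Ka = 1.0e-14 / 1.8 x 10^-5 = 5.56e-10.
[OH^-] = sqrt(Kb x [CH3COO-]) = sqrt(5.56e-10 x 0.1184) = 8.11e-6 M.
pOH = 5.09, so pH = 14.00 - 5.09 = 8.91.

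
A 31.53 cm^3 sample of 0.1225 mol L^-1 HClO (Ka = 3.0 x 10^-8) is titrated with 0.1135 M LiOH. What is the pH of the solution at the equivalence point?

10.15

n(HClO) = 0.1225 x 0.03153 = 0.003862 mol; V(LiOH) at equivalence = 0.003862/0.1135 = 0.03403 L.
At equivalence all the acid is converted to ClO-; total volume = 0.03153 + 0.03403 = 0.06556 L, so [ClO-] = 0.003862/0.06556 = 0.05891 M.
Kb = Kw/Ka = 1.0e-14 / 3.0 x 10^-8 = 3.33e-7.
[OH^-] = sqrt(Kb x [ClO-]) = sqrt(3.33e-7 x 0.05891) = 0.000140 M.
pOH = 3.85, so pH = 14.00 - 3.85 = 10.15.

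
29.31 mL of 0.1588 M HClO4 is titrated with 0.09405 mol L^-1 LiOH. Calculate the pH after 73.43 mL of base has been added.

n(acid) = 0.1588 x 0.02931 = 0.004654 mol; n(LiOH) added = 0.09405 x 0.07343 = 0.006906 mol.
Base is in excess by 0.006906 - 0.004654 = 0.002252 mol in a total volume of 0.1027 L.
[OH^-] = 0.002252/0.1027 = 0.02192 M, so pOH = 1.66 and pH = 14.00 - 1.66 = 12.34.

12.34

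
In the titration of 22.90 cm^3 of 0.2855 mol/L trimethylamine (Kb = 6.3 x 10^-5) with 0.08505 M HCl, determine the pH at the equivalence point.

n((CH3)3N) = 0.2855 x 0.02290 = 0.006538 mol; V(HCl) at equivalence = 0.006538/0.08505 = 0.07687 L.
At equivalence the base is fully converted to (CH3)3NH+; total volume = 0.09977 L, so [(CH3)3NH+] = 0.006538/0.09977 = 0.06553 M.
Ka((CH3)3NH+) = Kw/Kb = 1.0e-14 / 6.3 x 10^-5 = 1.59e-10.
[H^+] = sqrt(Ka x [(CH3)3NH+]) = sqrt(1.59e-10 x 0.06553) = 3.23e-6 M.
pH = -log(3.23e-6) = 5.49.

5.49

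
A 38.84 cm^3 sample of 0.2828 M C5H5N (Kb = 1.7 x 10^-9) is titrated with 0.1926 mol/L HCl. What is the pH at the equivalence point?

n(C5H5N) = 0.2828 x 0.03884 = 0.01098 mol; V(HCl) at equivalence = 0.01098/0.1926 = 0.05703 L.
At equivalence the base is fully converted to C5H5NH+; total volume = 0.09587 L, so [C5H5NH+] = 0.01098/0.09587 = 0.1146 M.
Ka(C5H5NH+) = Kw/Kb = 1.0e-14 / 1.7 x 10^-9 = 5.88e-6.
[H^+] = sqrt(Ka x [C5H5NH+]) = sqrt(5.88e-6 x 0.1146) = 0.000821 M.
pH = -log(0.000821) = 3.09.

3.09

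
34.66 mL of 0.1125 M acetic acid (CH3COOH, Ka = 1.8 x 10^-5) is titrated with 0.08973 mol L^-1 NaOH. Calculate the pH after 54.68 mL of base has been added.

12.05

n(acid) = 0.1125 x 0.03466 = 0.003899 mol; n(NaOH) added = 0.08973 x 0.05468 = 0.004906 mol.
Base is in excess by 0.004906 - 0.003899 = 0.001007 mol in a total volume of 0.08934 L.
[OH^-] = 0.001007/0.08934 = 0.01127 M, so pOH = 1.95 and pH = 14.00 - 1.95 = 12.05.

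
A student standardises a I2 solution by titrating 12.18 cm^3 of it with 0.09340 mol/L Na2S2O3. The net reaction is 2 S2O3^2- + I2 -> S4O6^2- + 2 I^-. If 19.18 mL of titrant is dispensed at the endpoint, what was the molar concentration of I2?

n(Na2S2O3) = 0.09340 x 0.01918 = 0.001791 mol.
From the balanced equation, 2 mol Na2S2O3 reacts with 1 mol I2, so n(I2) = 0.001791 x 1/2 = 0.0008957 mol.
[I2] = 0.0008957 / 0.01218 L = 0.0735 M.

0.0735 M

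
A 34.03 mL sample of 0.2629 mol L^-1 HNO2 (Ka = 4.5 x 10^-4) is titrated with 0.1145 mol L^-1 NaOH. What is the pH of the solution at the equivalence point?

n(HNO2) = 0.2629 x 0.03403 = 0.008946 mol; V(NaOH) at equivalence = 0.008946/0.1145 = 0.07814 L.
At equivalence all the acid is converted to NO2-; total volume = 0.03403 + 0.07814 = 0.1122 L, so [NO2-] = 0.008946/0.1122 = 0.07976 M.
Kb = Kw/Ka = 1.0e-14 / 4.5 x 10^-4 = 2.22e-11.
[OH^-] = sqrt(Kb x [NO2-]) = sqrt(2.22e-11 x 0.07976) = 1.33e-6 M.
pOH = 5.88, so pH = 14.00 - 5.88 = 8.12.

8.12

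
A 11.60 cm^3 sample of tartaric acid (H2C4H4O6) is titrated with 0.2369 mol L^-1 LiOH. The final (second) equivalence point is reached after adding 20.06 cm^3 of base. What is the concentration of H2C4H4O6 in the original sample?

n(LiOH) = 0.2369 x 0.02006 = 0.004752 mol.
At the final (second) equivalence point, 2 mol OH^- react per mol H2C4H4O6, so n(H2C4H4O6) = 0.004752 / 2 = 0.002376 mol.
[H2C4H4O6] = 0.002376 / 0.01160 L = 0.205 M.

0.205 M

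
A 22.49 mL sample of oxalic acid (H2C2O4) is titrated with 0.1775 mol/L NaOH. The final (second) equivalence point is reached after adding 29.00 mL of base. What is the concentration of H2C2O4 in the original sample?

n(NaOH) = 0.1775 x 0.02900 = 0.005148 mol.
At the final (second) equivalence point, 2 mol OH^- react per mol H2C2O4, so n(H2C2O4) = 0.005148 / 2 = 0.002574 mol.
[H2C2O4] = 0.002574 / 0.02249 L = 0.114 M.

0.114 M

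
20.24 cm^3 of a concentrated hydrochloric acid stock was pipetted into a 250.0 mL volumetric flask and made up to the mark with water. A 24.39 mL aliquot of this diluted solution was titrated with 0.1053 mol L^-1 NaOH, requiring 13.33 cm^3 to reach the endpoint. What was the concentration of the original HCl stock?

n(NaOH) = 0.1053 x 0.01333 = 0.001404 mol.
n(HCl) in the aliquot = 0.001404 mol.
[diluted HCl] = 0.001404 / 0.02439 = 0.05755 M.
Dilution factor = 250.0/20.24 = 12.35, so [stock] = 0.05755 x 12.35 = 0.711 M.

0.711 M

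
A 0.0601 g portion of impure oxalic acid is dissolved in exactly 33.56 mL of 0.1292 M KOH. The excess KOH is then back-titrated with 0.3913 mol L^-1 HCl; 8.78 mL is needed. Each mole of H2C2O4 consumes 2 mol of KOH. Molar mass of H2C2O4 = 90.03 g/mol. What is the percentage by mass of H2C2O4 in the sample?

67.4%

Total n(KOH) added = 0.1292 x 0.03356 = 0.004336 mol.
n(HCl) used = 0.3913 x 0.008780 = 0.003436 mol, which equals the excess n(KOH).
So n(KOH) consumed by the sample = 0.004336 - 0.003436 = 0.0009003 mol.
n(H2C2O4) = 0.0009003 / 2 = 0.0004502 mol.
mass H2C2O4 = 0.0004502 x 90.03 = 0.04053 g, so %H2C2O4 = 0.04053/0.0601 x 100 = 67.4%.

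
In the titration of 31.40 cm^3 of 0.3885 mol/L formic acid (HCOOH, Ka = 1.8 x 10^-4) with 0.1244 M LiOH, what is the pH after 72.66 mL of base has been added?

Initial n(HCOOH) = 0.3885 x 0.03140 = 0.01220 mol.
n(LiOH) added = 0.1244 x 0.07266 = 0.009039 mol, converting that many moles of HCOOH to HCOO-.
Remaining n(HCOOH) = 0.003160 mol; n(HCOO-) = 0.009039 mol.
By Henderson-Hasselbalch, pH = pKa + log([A^-]/[HA]) = 3.74 + log(0.009039/0.003160) = 3.74 + (+0.46) = 4.20.

4.20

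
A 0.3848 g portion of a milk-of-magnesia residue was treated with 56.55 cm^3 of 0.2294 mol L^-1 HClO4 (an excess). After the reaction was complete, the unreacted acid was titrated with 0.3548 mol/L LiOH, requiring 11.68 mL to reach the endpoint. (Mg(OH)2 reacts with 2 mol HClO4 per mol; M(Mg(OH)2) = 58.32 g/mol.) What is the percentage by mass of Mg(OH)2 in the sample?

66.9%

Total n(HClO4) added = 0.2294 x 0.05655 = 0.01297 mol.
n(LiOH) used = 0.3548 x 0.01168 = 0.004144 mol, which equals the excess n(HClO4).
So n(HClO4) consumed by the sample = 0.01297 - 0.004144 = 0.008829 mol.
n(Mg(OH)2) = 0.008829 / 2 = 0.004414 mol.
mass Mg(OH)2 = 0.004414 x 58.32 = 0.2574 g, so %Mg(OH)2 = 0.2574/0.3848 x 100 = 66.9%.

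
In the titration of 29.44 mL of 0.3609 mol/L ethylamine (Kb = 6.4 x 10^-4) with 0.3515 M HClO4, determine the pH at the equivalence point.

5.78

n(C2H5NH2) = 0.3609 x 0.02944 = 0.01062 mol; V(HClO4) at equivalence = 0.01062/0.3515 = 0.03023 L.
At equivalence the base is fully converted to C2H5NH3+; total volume = 0.05967 L, so [C2H5NH3+] = 0.01062/0.05967 = 0.1781 M.
Ka(C2H5NH3+) = Kw/Kb = 1.0e-14 / 6.4 x 10^-4 = 1.56e-11.
[H^+] = sqrt(Ka x [C2H5NH3+]) = sqrt(1.56e-11 x 0.1781) = 1.67e-6 M.
pH = -log(1.67e-6) = 5.78.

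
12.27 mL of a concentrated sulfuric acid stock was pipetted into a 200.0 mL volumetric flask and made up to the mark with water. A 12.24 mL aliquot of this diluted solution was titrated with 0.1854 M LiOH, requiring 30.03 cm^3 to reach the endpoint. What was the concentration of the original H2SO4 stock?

3.71 M

n(LiOH) = 0.1854 x 0.03003 = 0.005568 mol.
n(H2SO4) in the aliquot = 0.005568 x 1/2 = 0.002784 mol.
[diluted H2SO4] = 0.002784 / 0.01224 = 0.2274 M.
Dilution factor = 200.0/12.27 = 16.30, so [stock] = 0.2274 x 16.30 = 3.71 M.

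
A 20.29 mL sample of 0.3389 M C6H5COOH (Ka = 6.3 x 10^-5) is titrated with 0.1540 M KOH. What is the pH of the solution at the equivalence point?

n(C6H5COOH) = 0.3389 x 0.02029 = 0.006876 mol; V(KOH) at equivalence = 0.006876/0.1540 = 0.04465 L.
At equivalence all the acid is converted to C6H5COO-; total volume = 0.02029 + 0.04465 = 0.06494 L, so [C6H5COO-] = 0.006876/0.06494 = 0.1059 M.
Kb = Kw/Ka = 1.0e-14 / 6.3 x 10^-5 = 1.59e-10.
[OH^-] = sqrt(Kb x [C6H5COO-]) = sqrt(1.59e-10 x 0.1059) = 4.10e-6 M.
pOH = 5.39, so pH = 14.00 - 5.39 = 8.61.

8.61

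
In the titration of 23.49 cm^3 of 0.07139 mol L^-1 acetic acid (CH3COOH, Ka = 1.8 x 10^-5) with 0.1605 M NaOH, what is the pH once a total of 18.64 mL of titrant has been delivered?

12.49

n(acid) = 0.07139 x 0.02349 = 0.001677 mol; n(NaOH) added = 0.1605 x 0.01864 = 0.002992 mol.
Base is in excess by 0.002992 - 0.001677 = 0.001315 mol in a total volume of 0.04213 L.
[OH^-] = 0.001315/0.04213 = 0.03121 M, so pOH = 1.51 and pH = 14.00 - 1.51 = 12.49.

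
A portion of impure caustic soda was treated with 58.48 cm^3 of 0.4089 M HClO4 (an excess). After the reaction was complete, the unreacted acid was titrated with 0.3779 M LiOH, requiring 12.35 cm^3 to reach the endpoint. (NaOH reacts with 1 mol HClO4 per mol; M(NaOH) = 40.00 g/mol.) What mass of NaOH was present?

Total n(HClO4) added = 0.4089 x 0.05848 = 0.02391 mol.
n(LiOH) used = 0.3779 x 0.01235 = 0.004667 mol, which equals the excess n(HClO4).
So n(HClO4) consumed by the sample = 0.02391 - 0.004667 = 0.01925 mol.
n(NaOH) = 0.01925 / 1 = 0.01925 mol.
mass = 0.01925 mol x 40.00 g/mol = 0.770 g.

0.770 g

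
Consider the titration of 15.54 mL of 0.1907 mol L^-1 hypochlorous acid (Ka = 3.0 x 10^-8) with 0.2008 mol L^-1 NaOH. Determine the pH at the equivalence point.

10.26

n(HClO) = 0.1907 x 0.01554 = 0.002963 mol; V(NaOH) at equivalence = 0.002963/0.2008 = 0.01476 L.
At equivalence all the acid is converted to ClO-; total volume = 0.01554 + 0.01476 = 0.03030 L, so [ClO-] = 0.002963/0.03030 = 0.09781 M.
Kb = Kw/Ka = 1.0e-14 / 3.0 x 10^-8 = 3.33e-7.
[OH^-] = sqrt(Kb x [ClO-]) = sqrt(3.33e-7 x 0.09781) = 0.000181 M.
pOH = 3.74, so pH = 14.00 - 3.74 = 10.26.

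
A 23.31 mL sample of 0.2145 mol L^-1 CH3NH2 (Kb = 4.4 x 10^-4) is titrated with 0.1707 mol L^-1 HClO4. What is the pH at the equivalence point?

n(CH3NH2) = 0.2145 x 0.02331 = 0.005000 mol; V(HClO4) at equivalence = 0.005000/0.1707 = 0.02929 L.
At equivalence the base is fully converted to CH3NH3+; total volume = 0.05260 L, so [CH3NH3+] = 0.005000/0.05260 = 0.09505 M.
Ka(CH3NH3+) = Kw/Kb = 1.0e-14 / 4.4 x 10^-4 = 2.27e-11.
[H^+] = sqrt(Ka x [CH3NH3+]) = sqrt(2.27e-11 x 0.09505) = 1.47e-6 M.
pH = -log(1.47e-6) = 5.83.

5.83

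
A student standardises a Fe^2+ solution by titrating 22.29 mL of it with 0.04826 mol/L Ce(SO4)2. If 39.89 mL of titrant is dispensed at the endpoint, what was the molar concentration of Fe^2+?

n(Ce(SO4)2) = 0.04826 x 0.03989 = 0.001925 mol.
From the balanced equation, 1 mol Ce(SO4)2 reacts with 1 mol Fe^2+, so n(Fe^2+) = 0.001925 x 1/1 = 0.001925 mol.
[Fe^2+] = 0.001925 / 0.02229 L = 0.0864 M.

0.0864 M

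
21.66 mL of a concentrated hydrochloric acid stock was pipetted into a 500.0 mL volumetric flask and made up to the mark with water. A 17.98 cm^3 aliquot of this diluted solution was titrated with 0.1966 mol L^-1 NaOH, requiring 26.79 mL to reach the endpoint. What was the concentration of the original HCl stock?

n(NaOH) = 0.1966 x 0.02679 = 0.005267 mol.
n(HCl) in the aliquot = 0.005267 mol.
[diluted HCl] = 0.005267 / 0.01798 = 0.2929 M.
Dilution factor = 500.0/21.66 = 23.08, so [stock] = 0.2929 x 23.08 = 6.76 M.

6.76 M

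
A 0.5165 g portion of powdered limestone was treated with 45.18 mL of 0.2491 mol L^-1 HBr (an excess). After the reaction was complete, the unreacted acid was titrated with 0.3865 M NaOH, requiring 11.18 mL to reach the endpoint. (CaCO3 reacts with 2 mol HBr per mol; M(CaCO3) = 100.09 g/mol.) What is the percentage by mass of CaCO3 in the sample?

67.2%

Total n(HBr) added = 0.2491 x 0.04518 = 0.01125 mol.
n(NaOH) used = 0.3865 x 0.01118 = 0.004321 mol, which equals the excess n(HBr).
So n(HBr) consumed by the sample = 0.01125 - 0.004321 = 0.006933 mol.
n(CaCO3) = 0.006933 / 2 = 0.003467 mol.
mass CaCO3 = 0.003467 x 100.09 = 0.3470 g, so %CaCO3 = 0.3470/0.5165 x 100 = 67.2%.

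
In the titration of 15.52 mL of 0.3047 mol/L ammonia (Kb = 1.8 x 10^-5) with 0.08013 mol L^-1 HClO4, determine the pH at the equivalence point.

n(NH3) = 0.3047 x 0.01552 = 0.004729 mol; V(HClO4) at equivalence = 0.004729/0.08013 = 0.05902 L.
At equivalence the base is fully converted to NH4+; total volume = 0.07454 L, so [NH4+] = 0.004729/0.07454 = 0.06345 M.
Ka(NH4+) = Kw/Kb = 1.0e-14 / 1.8 x 10^-5 = 5.56e-10.
[H^+] = sqrt(Ka x [NH4+]) = sqrt(5.56e-10 x 0.06345) = 5.94e-6 M.
pH = -log(5.94e-6) = 5.23.

5.23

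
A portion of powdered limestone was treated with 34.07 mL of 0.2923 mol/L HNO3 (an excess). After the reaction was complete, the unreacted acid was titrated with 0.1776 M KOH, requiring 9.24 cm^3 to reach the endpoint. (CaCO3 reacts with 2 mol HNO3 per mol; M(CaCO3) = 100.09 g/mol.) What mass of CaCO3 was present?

0.416 g

Total n(HNO3) added = 0.2923 x 0.03407 = 0.009959 mol.
n(KOH) used = 0.1776 x 0.009240 = 0.001641 mol, which equals the excess n(HNO3).
So n(HNO3) consumed by the sample = 0.009959 - 0.001641 = 0.008318 mol.
n(CaCO3) = 0.008318 / 2 = 0.004159 mol.
mass = 0.004159 mol x 100.09 g/mol = 0.416 g.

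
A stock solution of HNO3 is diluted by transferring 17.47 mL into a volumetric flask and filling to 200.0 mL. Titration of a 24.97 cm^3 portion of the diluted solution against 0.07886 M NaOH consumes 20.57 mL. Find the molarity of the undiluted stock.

n(NaOH) = 0.07886 x 0.02057 = 0.001622 mol.
n(HNO3) in the aliquot = 0.001622 mol.
[diluted HNO3] = 0.001622 / 0.02497 = 0.06496 M.
Dilution factor = 200.0/17.47 = 11.45, so [stock] = 0.06496 x 11.45 = 0.744 M.

0.744 M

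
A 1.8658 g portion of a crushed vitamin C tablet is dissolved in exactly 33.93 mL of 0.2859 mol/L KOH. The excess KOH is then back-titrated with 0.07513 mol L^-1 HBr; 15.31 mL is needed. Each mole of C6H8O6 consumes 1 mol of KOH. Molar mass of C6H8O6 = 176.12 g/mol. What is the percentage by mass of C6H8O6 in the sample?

80.7%

Total n(KOH) added = 0.2859 x 0.03393 = 0.009701 mol.
n(HBr) used = 0.07513 x 0.01531 = 0.001150 mol, which equals the excess n(KOH).
So n(KOH) consumed by the sample = 0.009701 - 0.001150 = 0.008550 mol.
n(C6H8O6) = 0.008550 / 1 = 0.008550 mol.
mass C6H8O6 = 0.008550 x 176.12 = 1.506 g, so %C6H8O6 = 1.506/1.8658 x 100 = 80.7%.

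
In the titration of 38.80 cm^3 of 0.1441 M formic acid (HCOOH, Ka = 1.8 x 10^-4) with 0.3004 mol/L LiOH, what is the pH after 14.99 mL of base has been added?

Initial n(HCOOH) = 0.1441 x 0.03880 = 0.005591 mol.
n(LiOH) added = 0.3004 x 0.01499 = 0.004503 mol, converting that many moles of HCOOH to HCOO-.
Remaining n(HCOOH) = 0.001088 mol; n(HCOO-) = 0.004503 mol.
By Henderson-Hasselbalch, pH = pKa + log([A^-]/[HA]) = 3.74 + log(0.004503/0.001088) = 3.74 + (+0.62) = 4.36.

4.36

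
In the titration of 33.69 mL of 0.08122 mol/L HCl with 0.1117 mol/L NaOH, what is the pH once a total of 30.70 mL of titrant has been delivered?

n(acid) = 0.08122 x 0.03369 = 0.002736 mol; n(NaOH) added = 0.1117 x 0.03070 = 0.003429 mol.
Base is in excess by 0.003429 - 0.002736 = 0.0006929 mol in a total volume of 0.06439 L.
[OH^-] = 0.0006929/0.06439 = 0.01076 M, so pOH = 1.97 and pH = 14.00 - 1.97 = 12.03.

12.03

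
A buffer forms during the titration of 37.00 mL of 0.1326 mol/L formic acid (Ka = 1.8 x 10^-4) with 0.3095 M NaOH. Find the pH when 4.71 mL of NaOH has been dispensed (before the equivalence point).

Initial n(HCOOH) = 0.1326 x 0.03700 = 0.004906 mol.
n(NaOH) added = 0.3095 x 0.004710 = 0.001458 mol, converting that many moles of HCOOH to HCOO-.
Remaining n(HCOOH) = 0.003448 mol; n(HCOO-) = 0.001458 mol.
By Henderson-Hasselbalch, pH = pKa + log([A^-]/[HA]) = 3.74 + log(0.001458/0.003448) = 3.74 + (-0.37) = 3.37.

3.37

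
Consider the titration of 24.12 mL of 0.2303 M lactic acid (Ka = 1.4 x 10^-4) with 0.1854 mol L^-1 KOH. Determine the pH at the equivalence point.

n(HC3H5O3) = 0.2303 x 0.02412 = 0.005555 mol; V(KOH) at equivalence = 0.005555/0.1854 = 0.02996 L.
At equivalence all the acid is converted to C3H5O3-; total volume = 0.02412 + 0.02996 = 0.05408 L, so [C3H5O3-] = 0.005555/0.05408 = 0.1027 M.
Kb = Kw/Ka = 1.0e-14 / 1.4 x 10^-4 = 7.14e-11.
[OH^-] = sqrt(Kb x [C3H5O3-]) = sqrt(7.14e-11 x 0.1027) = 2.71e-6 M.
pOH = 5.57, so pH = 14.00 - 5.57 = 8.43.

8.43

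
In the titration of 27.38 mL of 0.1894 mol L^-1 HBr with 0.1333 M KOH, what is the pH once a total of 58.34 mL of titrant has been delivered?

12.48

n(acid) = 0.1894 x 0.02738 = 0.005186 mol; n(KOH) added = 0.1333 x 0.05834 = 0.007777 mol.
Base is in excess by 0.007777 - 0.005186 = 0.002591 mol in a total volume of 0.08572 L.
[OH^-] = 0.002591/0.08572 = 0.03023 M, so pOH = 1.52 and pH = 14.00 - 1.52 = 12.48.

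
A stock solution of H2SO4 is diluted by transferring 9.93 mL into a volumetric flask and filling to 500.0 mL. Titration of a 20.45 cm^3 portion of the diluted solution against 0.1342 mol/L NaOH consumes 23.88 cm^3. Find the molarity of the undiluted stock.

3.95 M

n(NaOH) = 0.1342 x 0.02388 = 0.003205 mol.
n(H2SO4) in the aliquot = 0.003205 x 1/2 = 0.001602 mol.
[diluted H2SO4] = 0.001602 / 0.02045 = 0.07835 M.
Dilution factor = 500.0/9.930 = 50.35, so [stock] = 0.07835 x 50.35 = 3.95 M.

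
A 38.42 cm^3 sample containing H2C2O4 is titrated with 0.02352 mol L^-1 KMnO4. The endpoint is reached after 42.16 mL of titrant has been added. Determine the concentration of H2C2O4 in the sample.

n(KMnO4) = 0.02352 x 0.04216 = 0.0009916 mol.
From the balanced equation, 2 mol KMnO4 reacts with 5 mol H2C2O4, so n(H2C2O4) = 0.0009916 x 5/2 = 0.002479 mol.
[H2C2O4] = 0.002479 / 0.03842 L = 0.0645 M.

0.0645 M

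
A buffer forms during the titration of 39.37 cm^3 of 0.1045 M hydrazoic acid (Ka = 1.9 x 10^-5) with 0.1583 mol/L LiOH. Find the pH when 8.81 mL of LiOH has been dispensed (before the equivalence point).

Initial n(HN3) = 0.1045 x 0.03937 = 0.004114 mol.
n(LiOH) added = 0.1583 x 0.008810 = 0.001395 mol, converting that many moles of HN3 to N3-.
Remaining n(HN3) = 0.002720 mol; n(N3-) = 0.001395 mol.
By Henderson-Hasselbalch, pH = pKa + log([A^-]/[HA]) = 4.72 + log(0.001395/0.002720) = 4.72 + (-0.29) = 4.43.

4.43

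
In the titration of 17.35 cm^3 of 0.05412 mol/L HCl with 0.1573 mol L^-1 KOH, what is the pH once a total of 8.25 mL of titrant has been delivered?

12.15

n(acid) = 0.05412 x 0.01735 = 0.0009390 mol; n(KOH) added = 0.1573 x 0.008250 = 0.001298 mol.
Base is in excess by 0.001298 - 0.0009390 = 0.0003587 mol in a total volume of 0.02560 L.
[OH^-] = 0.0003587/0.02560 = 0.01401 M, so pOH = 1.85 and pH = 14.00 - 1.85 = 12.15.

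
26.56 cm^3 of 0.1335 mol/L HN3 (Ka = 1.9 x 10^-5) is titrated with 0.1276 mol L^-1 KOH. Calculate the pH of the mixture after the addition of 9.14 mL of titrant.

4.41

Initial n(HN3) = 0.1335 x 0.02656 = 0.003546 mol.
n(KOH) added = 0.1276 x 0.009140 = 0.001166 mol, converting that many moles of HN3 to N3-.
Remaining n(HN3) = 0.002379 mol; n(N3-) = 0.001166 mol.
By Henderson-Hasselbalch, pH = pKa + log([A^-]/[HA]) = 4.72 + log(0.001166/0.002379) = 4.72 + (-0.31) = 4.41.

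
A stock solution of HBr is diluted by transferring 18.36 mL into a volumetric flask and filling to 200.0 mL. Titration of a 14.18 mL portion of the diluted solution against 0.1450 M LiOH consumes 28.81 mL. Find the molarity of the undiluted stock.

n(LiOH) = 0.1450 x 0.02881 = 0.004177 mol.
n(HBr) in the aliquot = 0.004177 mol.
[diluted HBr] = 0.004177 / 0.01418 = 0.2946 M.
Dilution factor = 200.0/18.36 = 10.89, so [stock] = 0.2946 x 10.89 = 3.21 M.

3.21 M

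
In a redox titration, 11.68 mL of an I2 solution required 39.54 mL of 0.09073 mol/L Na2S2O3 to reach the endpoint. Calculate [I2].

n(Na2S2O3) = 0.09073 x 0.03954 = 0.003587 mol.
From the balanced equation, 2 mol Na2S2O3 reacts with 1 mol I2, so n(I2) = 0.003587 x 1/2 = 0.001794 mol.
[I2] = 0.001794 / 0.01168 L = 0.154 M.

0.154 M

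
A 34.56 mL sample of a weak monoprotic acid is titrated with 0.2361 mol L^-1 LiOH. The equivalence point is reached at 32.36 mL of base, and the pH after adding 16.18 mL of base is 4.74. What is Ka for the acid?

16.18 mL is half of the equivalence volume, so this is the half-equivalence point where [HA] = [A^-].
At half-equivalence pH = pKa, so pKa = 4.74.
Ka = 10^(-4.74) = 1.8 x 10^-5.

1.8 x 10^-5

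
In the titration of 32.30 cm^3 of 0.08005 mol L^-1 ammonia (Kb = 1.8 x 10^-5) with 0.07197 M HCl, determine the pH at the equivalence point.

5.34

n(NH3) = 0.08005 x 0.03230 = 0.002586 mol; V(HCl) at equivalence = 0.002586/0.07197 = 0.03593 L.
At equivalence the base is fully converted to NH4+; total volume = 0.06823 L, so [NH4+] = 0.002586/0.06823 = 0.03790 M.
Ka(NH4+) = Kw/Kb = 1.0e-14 / 1.8 x 10^-5 = 5.56e-10.
[H^+] = sqrt(Ka x [NH4+]) = sqrt(5.56e-10 x 0.03790) = 4.59e-6 M.
pH = -log(4.59e-6) = 5.34.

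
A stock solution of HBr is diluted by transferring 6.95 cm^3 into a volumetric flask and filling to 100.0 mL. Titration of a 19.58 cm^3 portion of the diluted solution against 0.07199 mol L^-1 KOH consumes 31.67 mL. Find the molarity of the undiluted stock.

n(KOH) = 0.07199 x 0.03167 = 0.002280 mol.
n(HBr) in the aliquot = 0.002280 mol.
[diluted HBr] = 0.002280 / 0.01958 = 0.1164 M.
Dilution factor = 100.0/6.950 = 14.39, so [stock] = 0.1164 x 14.39 = 1.68 M.

1.68 M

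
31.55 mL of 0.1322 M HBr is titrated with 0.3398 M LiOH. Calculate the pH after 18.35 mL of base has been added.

12.62

n(acid) = 0.1322 x 0.03155 = 0.004171 mol; n(LiOH) added = 0.3398 x 0.01835 = 0.006235 mol.
Base is in excess by 0.006235 - 0.004171 = 0.002064 mol in a total volume of 0.04990 L.
[OH^-] = 0.002064/0.04990 = 0.04137 M, so pOH = 1.38 and pH = 14.00 - 1.38 = 12.62.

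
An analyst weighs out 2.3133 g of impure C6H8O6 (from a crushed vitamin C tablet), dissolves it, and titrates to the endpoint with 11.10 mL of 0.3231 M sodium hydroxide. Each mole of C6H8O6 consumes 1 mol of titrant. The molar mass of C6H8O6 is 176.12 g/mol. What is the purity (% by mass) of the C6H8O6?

n(NaOH) = 0.3231 x 0.01110 = 0.003586 mol.
n(C6H8O6) = 0.003586 / 1 = 0.003586 mol.
mass of C6H8O6 = 0.003586 x 176.12 = 0.6316 g.
% purity = 0.6316 / 2.3133 x 100 = 27.3%.

27.3%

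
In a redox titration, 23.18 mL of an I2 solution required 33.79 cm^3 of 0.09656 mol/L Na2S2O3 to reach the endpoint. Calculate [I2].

0.0704 M

n(Na2S2O3) = 0.09656 x 0.03379 = 0.003263 mol.
From the balanced equation, 2 mol Na2S2O3 reacts with 1 mol I2, so n(I2) = 0.003263 x 1/2 = 0.001631 mol.
[I2] = 0.001631 / 0.02318 L = 0.0704 M.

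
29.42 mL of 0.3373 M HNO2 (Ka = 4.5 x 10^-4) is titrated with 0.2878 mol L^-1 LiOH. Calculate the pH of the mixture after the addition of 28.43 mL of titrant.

Initial n(HNO2) = 0.3373 x 0.02942 = 0.009923 mol.
n(LiOH) added = 0.2878 x 0.02843 = 0.008182 mol, converting that many moles of HNO2 to NO2-.
Remaining n(HNO2) = 0.001741 mol; n(NO2-) = 0.008182 mol.
By Henderson-Hasselbalch, pH = pKa + log([A^-]/[HA]) = 3.35 + log(0.008182/0.001741) = 3.35 + (+0.67) = 4.02.

4.02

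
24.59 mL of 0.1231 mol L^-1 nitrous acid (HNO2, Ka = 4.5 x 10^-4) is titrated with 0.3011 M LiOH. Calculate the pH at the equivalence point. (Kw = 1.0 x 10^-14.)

8.14

n(HNO2) = 0.1231 x 0.02459 = 0.003027 mol; V(LiOH) at equivalence = 0.003027/0.3011 = 0.01005 L.
At equivalence all the acid is converted to NO2-; total volume = 0.02459 + 0.01005 = 0.03464 L, so [NO2-] = 0.003027/0.03464 = 0.08738 M.
Kb = Kw/Ka = 1.0e-14 / 4.5 x 10^-4 = 2.22e-11.
[OH^-] = sqrt(Kb x [NO2-]) = sqrt(2.22e-11 x 0.08738) = 1.39e-6 M.
pOH = 5.86, so pH = 14.00 - 5.86 = 8.14.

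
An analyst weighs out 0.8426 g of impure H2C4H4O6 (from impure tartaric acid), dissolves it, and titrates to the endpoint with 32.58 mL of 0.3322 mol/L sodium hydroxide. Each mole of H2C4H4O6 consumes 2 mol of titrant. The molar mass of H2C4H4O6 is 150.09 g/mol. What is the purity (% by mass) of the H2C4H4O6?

96.4%

n(NaOH) = 0.3322 x 0.03258 = 0.01082 mol.
n(H2C4H4O6) = 0.01082 / 2 = 0.005412 mol.
mass of H2C4H4O6 = 0.005412 x 150.09 = 0.8122 g.
% purity = 0.8122 / 0.8426 x 100 = 96.4%.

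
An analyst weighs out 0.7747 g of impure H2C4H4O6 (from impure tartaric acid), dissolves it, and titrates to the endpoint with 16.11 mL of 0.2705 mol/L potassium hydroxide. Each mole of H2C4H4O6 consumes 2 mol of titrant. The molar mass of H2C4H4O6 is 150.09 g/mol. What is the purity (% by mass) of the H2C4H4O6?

n(KOH) = 0.2705 x 0.01611 = 0.004358 mol.
n(H2C4H4O6) = 0.004358 / 2 = 0.002179 mol.
mass of H2C4H4O6 = 0.002179 x 150.09 = 0.3270 g.
% purity = 0.3270 / 0.7747 x 100 = 42.2%.

42.2%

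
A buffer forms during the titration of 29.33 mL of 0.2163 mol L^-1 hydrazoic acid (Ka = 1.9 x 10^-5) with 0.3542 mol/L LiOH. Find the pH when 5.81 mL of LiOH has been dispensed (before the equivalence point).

Initial n(HN3) = 0.2163 x 0.02933 = 0.006344 mol.
n(LiOH) added = 0.3542 x 0.005810 = 0.002058 mol, converting that many moles of HN3 to N3-.
Remaining n(HN3) = 0.004286 mol; n(N3-) = 0.002058 mol.
By Henderson-Hasselbalch, pH = pKa + log([A^-]/[HA]) = 4.72 + log(0.002058/0.004286) = 4.72 + (-0.32) = 4.40.

4.40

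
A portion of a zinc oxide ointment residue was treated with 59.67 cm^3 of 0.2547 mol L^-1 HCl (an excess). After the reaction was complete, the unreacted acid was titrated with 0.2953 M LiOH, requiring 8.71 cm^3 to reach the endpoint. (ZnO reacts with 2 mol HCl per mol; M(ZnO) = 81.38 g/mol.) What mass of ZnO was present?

Total n(HCl) added = 0.2547 x 0.05967 = 0.01520 mol.
n(LiOH) used = 0.2953 x 0.008710 = 0.002572 mol, which equals the excess n(HCl).
So n(HCl) consumed by the sample = 0.01520 - 0.002572 = 0.01263 mol.
n(ZnO) = 0.01263 / 2 = 0.006313 mol.
mass = 0.006313 mol x 81.38 g/mol = 0.514 g.

0.514 g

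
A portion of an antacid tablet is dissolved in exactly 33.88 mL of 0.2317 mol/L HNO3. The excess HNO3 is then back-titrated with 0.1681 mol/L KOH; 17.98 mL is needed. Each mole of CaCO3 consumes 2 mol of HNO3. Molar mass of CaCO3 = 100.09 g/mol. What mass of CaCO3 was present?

0.242 g

Total n(HNO3) added = 0.2317 x 0.03388 = 0.007850 mol.
n(KOH) used = 0.1681 x 0.01798 = 0.003022 mol, which equals the excess n(HNO3).
So n(HNO3) consumed by the sample = 0.007850 - 0.003022 = 0.004828 mol.
n(CaCO3) = 0.004828 / 2 = 0.002414 mol.
mass = 0.002414 mol x 100.09 g/mol = 0.242 g.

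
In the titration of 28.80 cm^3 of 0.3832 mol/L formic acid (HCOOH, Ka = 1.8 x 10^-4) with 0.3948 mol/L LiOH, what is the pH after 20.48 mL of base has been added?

Initial n(HCOOH) = 0.3832 x 0.02880 = 0.01104 mol.
n(LiOH) added = 0.3948 x 0.02048 = 0.008086 mol, converting that many moles of HCOOH to HCOO-.
Remaining n(HCOOH) = 0.002951 mol; n(HCOO-) = 0.008086 mol.
By Henderson-Hasselbalch, pH = pKa + log([A^-]/[HA]) = 3.74 + log(0.008086/0.002951) = 3.74 + (+0.44) = 4.18.

4.18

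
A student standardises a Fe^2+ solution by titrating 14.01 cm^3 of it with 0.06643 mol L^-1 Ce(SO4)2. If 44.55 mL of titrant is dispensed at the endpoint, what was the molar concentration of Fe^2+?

0.211 M

n(Ce(SO4)2) = 0.06643 x 0.04455 = 0.002959 mol.
From the balanced equation, 1 mol Ce(SO4)2 reacts with 1 mol Fe^2+, so n(Fe^2+) = 0.002959 x 1/1 = 0.002959 mol.
[Fe^2+] = 0.002959 / 0.01401 L = 0.211 M.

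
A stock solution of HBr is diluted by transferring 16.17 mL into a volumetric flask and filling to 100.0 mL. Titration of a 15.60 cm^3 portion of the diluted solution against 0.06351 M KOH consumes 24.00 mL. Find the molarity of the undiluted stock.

0.604 M

n(KOH) = 0.06351 x 0.02400 = 0.001524 mol.
n(HBr) in the aliquot = 0.001524 mol.
[diluted HBr] = 0.001524 / 0.01560 = 0.09771 M.
Dilution factor = 100.0/16.17 = 6.184, so [stock] = 0.09771 x 6.184 = 0.604 M.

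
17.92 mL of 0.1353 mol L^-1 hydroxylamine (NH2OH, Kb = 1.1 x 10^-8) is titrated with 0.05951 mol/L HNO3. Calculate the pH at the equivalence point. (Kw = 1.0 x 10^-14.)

n(NH2OH) = 0.1353 x 0.01792 = 0.002425 mol; V(HNO3) at equivalence = 0.002425/0.05951 = 0.04074 L.
At equivalence the base is fully converted to NH3OH+; total volume = 0.05866 L, so [NH3OH+] = 0.002425/0.05866 = 0.04133 M.
Ka(NH3OH+) = Kw/Kb = 1.0e-14 / 1.1 x 10^-8 = 9.09e-7.
[H^+] = sqrt(Ka x [NH3OH+]) = sqrt(9.09e-7 x 0.04133) = 0.000194 M.
pH = -log(0.000194) = 3.71.

3.71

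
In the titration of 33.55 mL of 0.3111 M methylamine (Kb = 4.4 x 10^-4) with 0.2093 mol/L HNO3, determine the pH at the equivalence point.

n(CH3NH2) = 0.3111 x 0.03355 = 0.01044 mol; V(HNO3) at equivalence = 0.01044/0.2093 = 0.04987 L.
At equivalence the base is fully converted to CH3NH3+; total volume = 0.08342 L, so [CH3NH3+] = 0.01044/0.08342 = 0.1251 M.
Ka(CH3NH3+) = Kw/Kb = 1.0e-14 / 4.4 x 10^-4 = 2.27e-11.
[H^+] = sqrt(Ka x [CH3NH3+]) = sqrt(2.27e-11 x 0.1251) = 1.69e-6 M.
pH = -log(1.69e-6) = 5.77.

5.77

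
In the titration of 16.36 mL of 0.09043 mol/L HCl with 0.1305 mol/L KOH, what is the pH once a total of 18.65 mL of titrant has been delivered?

12.44

n(acid) = 0.09043 x 0.01636 = 0.001479 mol; n(KOH) added = 0.1305 x 0.01865 = 0.002434 mol.
Base is in excess by 0.002434 - 0.001479 = 0.0009544 mol in a total volume of 0.03501 L.
[OH^-] = 0.0009544/0.03501 = 0.02726 M, so pOH = 1.56 and pH = 14.00 - 1.56 = 12.44.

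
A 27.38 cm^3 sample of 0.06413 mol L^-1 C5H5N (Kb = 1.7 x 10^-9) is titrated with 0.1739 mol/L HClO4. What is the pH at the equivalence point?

3.28

n(C5H5N) = 0.06413 x 0.02738 = 0.001756 mol; V(HClO4) at equivalence = 0.001756/0.1739 = 0.01010 L.
At equivalence the base is fully converted to C5H5NH+; total volume = 0.03748 L, so [C5H5NH+] = 0.001756/0.03748 = 0.04685 M.
Ka(C5H5NH+) = Kw/Kb = 1.0e-14 / 1.7 x 10^-9 = 5.88e-6.
[H^+] = sqrt(Ka x [C5H5NH+]) = sqrt(5.88e-6 x 0.04685) = 0.000525 M.
pH = -log(0.000525) = 3.28.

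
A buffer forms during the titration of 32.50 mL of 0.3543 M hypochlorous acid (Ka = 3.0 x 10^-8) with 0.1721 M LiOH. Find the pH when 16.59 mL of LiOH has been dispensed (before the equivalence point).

7.04

Initial n(HClO) = 0.3543 x 0.03250 = 0.01151 mol.
n(LiOH) added = 0.1721 x 0.01659 = 0.002855 mol, converting that many moles of HClO to ClO-.
Remaining n(HClO) = 0.008660 mol; n(ClO-) = 0.002855 mol.
By Henderson-Hasselbalch, pH = pKa + log([A^-]/[HA]) = 7.52 + log(0.002855/0.008660) = 7.52 + (-0.48) = 7.04.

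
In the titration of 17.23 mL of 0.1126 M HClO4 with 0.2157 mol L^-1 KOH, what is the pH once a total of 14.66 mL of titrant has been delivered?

12.58

n(acid) = 0.1126 x 0.01723 = 0.001940 mol; n(KOH) added = 0.2157 x 0.01466 = 0.003162 mol.
Base is in excess by 0.003162 - 0.001940 = 0.001222 mol in a total volume of 0.03189 L.
[OH^-] = 0.001222/0.03189 = 0.03832 M, so pOH = 1.42 and pH = 14.00 - 1.42 = 12.58.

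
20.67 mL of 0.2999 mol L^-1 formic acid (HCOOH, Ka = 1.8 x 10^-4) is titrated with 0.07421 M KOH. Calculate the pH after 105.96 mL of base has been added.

n(acid) = 0.2999 x 0.02067 = 0.006199 mol; n(KOH) added = 0.07421 x 0.1060 = 0.007863 mol.
Base is in excess by 0.007863 - 0.006199 = 0.001664 mol in a total volume of 0.1266 L.
[OH^-] = 0.001664/0.1266 = 0.01314 M, so pOH = 1.88 and pH = 14.00 - 1.88 = 12.12.

12.12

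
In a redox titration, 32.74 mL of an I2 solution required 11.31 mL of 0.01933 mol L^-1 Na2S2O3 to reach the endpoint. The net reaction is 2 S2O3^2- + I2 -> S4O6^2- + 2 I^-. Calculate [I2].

n(Na2S2O3) = 0.01933 x 0.01131 = 0.0002186 mol.
From the balanced equation, 2 mol Na2S2O3 reacts with 1 mol I2, so n(I2) = 0.0002186 x 1/2 = 0.0001093 mol.
[I2] = 0.0001093 / 0.03274 L = 0.00334 M.

0.00334 M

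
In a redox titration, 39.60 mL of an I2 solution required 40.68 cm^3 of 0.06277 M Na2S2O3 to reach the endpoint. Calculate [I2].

n(Na2S2O3) = 0.06277 x 0.04068 = 0.002553 mol.
From the balanced equation, 2 mol Na2S2O3 reacts with 1 mol I2, so n(I2) = 0.002553 x 1/2 = 0.001277 mol.
[I2] = 0.001277 / 0.03960 L = 0.0322 M.

0.0322 M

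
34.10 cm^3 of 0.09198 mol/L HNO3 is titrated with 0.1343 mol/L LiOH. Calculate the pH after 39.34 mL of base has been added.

n(acid) = 0.09198 x 0.03410 = 0.003137 mol; n(LiOH) added = 0.1343 x 0.03934 = 0.005283 mol.
Base is in excess by 0.005283 - 0.003137 = 0.002147 mol in a total volume of 0.07344 L.
[OH^-] = 0.002147/0.07344 = 0.02923 M, so pOH = 1.53 and pH = 14.00 - 1.53 = 12.47.

12.47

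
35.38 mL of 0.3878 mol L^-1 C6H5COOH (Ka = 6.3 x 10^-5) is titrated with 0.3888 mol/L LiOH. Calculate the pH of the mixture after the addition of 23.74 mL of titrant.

4.51

Initial n(C6H5COOH) = 0.3878 x 0.03538 = 0.01372 mol.
n(LiOH) added = 0.3888 x 0.02374 = 0.009230 mol, converting that many moles of C6H5COOH to C6H5COO-.
Remaining n(C6H5COOH) = 0.004490 mol; n(C6H5COO-) = 0.009230 mol.
By Henderson-Hasselbalch, pH = pKa + log([A^-]/[HA]) = 4.20 + log(0.009230/0.004490) = 4.20 + (+0.31) = 4.51.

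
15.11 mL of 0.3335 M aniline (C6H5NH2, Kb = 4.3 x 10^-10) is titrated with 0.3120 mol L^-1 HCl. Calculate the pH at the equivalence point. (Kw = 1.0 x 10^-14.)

2.71

n(C6H5NH2) = 0.3335 x 0.01511 = 0.005039 mol; V(HCl) at equivalence = 0.005039/0.3120 = 0.01615 L.
At equivalence the base is fully converted to C6H5NH3+; total volume = 0.03126 L, so [C6H5NH3+] = 0.005039/0.03126 = 0.1612 M.
Ka(C6H5NH3+) = Kw/Kb = 1.0e-14 / 4.3 x 10^-10 = 2.33e-5.
[H^+] = sqrt(Ka x [C6H5NH3+]) = sqrt(2.33e-5 x 0.1612) = 0.00194 M.
pH = -log(0.00194) = 2.71.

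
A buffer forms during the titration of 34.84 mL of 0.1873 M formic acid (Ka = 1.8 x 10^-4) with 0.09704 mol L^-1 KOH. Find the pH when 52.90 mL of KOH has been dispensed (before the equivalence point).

Initial n(HCOOH) = 0.1873 x 0.03484 = 0.006526 mol.
n(KOH) added = 0.09704 x 0.05290 = 0.005133 mol, converting that many moles of HCOOH to HCOO-.
Remaining n(HCOOH) = 0.001392 mol; n(HCOO-) = 0.005133 mol.
By Henderson-Hasselbalch, pH = pKa + log([A^-]/[HA]) = 3.74 + log(0.005133/0.001392) = 3.74 + (+0.57) = 4.31.

4.31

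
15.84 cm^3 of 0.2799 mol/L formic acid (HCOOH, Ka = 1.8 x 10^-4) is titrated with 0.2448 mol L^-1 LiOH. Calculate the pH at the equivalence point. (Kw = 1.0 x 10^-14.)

8.43

n(HCOOH) = 0.2799 x 0.01584 = 0.004434 mol; V(LiOH) at equivalence = 0.004434/0.2448 = 0.01811 L.
At equivalence all the acid is converted to HCOO-; total volume = 0.01584 + 0.01811 = 0.03395 L, so [HCOO-] = 0.004434/0.03395 = 0.1306 M.
Kb = Kw/Ka = 1.0e-14 / 1.8 x 10^-4 = 5.56e-11.
[OH^-] = sqrt(Kb x [HCOO-]) = sqrt(5.56e-11 x 0.1306) = 2.69e-6 M.
pOH = 5.57, so pH = 14.00 - 5.57 = 8.43.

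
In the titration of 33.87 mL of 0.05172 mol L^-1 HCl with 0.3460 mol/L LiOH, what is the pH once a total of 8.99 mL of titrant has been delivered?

n(acid) = 0.05172 x 0.03387 = 0.001752 mol; n(LiOH) added = 0.3460 x 0.008990 = 0.003111 mol.
Base is in excess by 0.003111 - 0.001752 = 0.001359 mol in a total volume of 0.04286 L.
[OH^-] = 0.001359/0.04286 = 0.03170 M, so pOH = 1.50 and pH = 14.00 - 1.50 = 12.50.

12.50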